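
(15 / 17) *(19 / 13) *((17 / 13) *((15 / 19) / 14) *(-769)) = -173025 / 2366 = -73.13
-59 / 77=-0.77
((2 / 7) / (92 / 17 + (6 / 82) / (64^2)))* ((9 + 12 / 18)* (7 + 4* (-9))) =-4801961984 / 324453423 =-14.80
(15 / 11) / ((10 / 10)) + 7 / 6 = 167 / 66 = 2.53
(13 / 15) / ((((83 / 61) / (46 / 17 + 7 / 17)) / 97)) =4076813 / 21165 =192.62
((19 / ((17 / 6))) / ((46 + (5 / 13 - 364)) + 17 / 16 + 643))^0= 1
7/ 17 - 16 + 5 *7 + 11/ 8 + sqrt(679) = 2827/ 136 + sqrt(679) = 46.84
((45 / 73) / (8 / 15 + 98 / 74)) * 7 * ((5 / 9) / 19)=97125 / 1429997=0.07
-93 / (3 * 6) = -31 / 6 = -5.17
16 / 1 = 16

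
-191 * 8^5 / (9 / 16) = -11126556.44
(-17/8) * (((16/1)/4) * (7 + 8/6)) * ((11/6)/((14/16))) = -9350/63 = -148.41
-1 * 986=-986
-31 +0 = -31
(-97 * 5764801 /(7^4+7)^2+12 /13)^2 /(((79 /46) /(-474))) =-1489709940433503981 /591644025856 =-2517915.97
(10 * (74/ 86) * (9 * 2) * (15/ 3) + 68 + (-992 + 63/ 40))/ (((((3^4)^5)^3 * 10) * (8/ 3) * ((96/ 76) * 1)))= -0.00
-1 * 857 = -857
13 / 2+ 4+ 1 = 23 / 2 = 11.50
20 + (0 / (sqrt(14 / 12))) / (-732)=20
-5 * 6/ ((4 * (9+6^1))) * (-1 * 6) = 3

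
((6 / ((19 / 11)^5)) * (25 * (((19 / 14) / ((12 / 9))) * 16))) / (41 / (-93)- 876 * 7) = -1225451700 / 47297270209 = -0.03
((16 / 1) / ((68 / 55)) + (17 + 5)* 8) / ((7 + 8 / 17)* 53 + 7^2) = 803 / 1891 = 0.42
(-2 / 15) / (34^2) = -1 / 8670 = -0.00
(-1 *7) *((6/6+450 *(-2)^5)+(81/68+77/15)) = 102763703/1020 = 100748.73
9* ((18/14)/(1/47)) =3807/7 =543.86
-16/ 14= -8/ 7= -1.14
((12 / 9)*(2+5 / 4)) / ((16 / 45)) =195 / 16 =12.19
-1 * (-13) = 13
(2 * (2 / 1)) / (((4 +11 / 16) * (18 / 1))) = 32 / 675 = 0.05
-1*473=-473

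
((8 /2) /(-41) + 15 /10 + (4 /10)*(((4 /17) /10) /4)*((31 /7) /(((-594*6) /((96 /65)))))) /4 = 6604702789 /18837819000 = 0.35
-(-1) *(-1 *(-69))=69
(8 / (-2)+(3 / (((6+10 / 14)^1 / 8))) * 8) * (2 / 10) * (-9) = -10404 / 235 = -44.27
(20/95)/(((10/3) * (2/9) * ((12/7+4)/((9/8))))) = 1701/30400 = 0.06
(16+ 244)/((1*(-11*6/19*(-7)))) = 2470/231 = 10.69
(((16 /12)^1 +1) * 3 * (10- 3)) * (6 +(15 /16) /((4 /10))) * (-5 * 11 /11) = -65415 /32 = -2044.22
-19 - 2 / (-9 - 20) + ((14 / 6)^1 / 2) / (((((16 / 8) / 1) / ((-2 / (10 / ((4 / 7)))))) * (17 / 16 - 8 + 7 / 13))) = -10954753 / 578985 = -18.92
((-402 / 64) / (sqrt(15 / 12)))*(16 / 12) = -67*sqrt(5) / 20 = -7.49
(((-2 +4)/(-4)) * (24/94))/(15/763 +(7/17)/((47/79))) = -38913/216962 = -0.18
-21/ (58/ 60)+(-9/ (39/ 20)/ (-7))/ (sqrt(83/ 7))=-21.53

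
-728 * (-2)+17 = 1473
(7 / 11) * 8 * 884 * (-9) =-445536 / 11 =-40503.27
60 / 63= 20 / 21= 0.95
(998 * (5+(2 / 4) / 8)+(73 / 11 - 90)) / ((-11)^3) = -3.73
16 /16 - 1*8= -7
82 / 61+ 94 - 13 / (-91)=40773 / 427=95.49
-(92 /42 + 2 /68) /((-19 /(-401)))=-635585 /13566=-46.85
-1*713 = -713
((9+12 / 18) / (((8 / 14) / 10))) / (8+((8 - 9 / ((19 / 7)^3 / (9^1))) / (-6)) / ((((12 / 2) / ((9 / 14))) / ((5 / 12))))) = 779731120 / 36738539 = 21.22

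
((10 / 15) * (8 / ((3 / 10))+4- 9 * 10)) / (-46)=178 / 207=0.86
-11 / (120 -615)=1 / 45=0.02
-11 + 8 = -3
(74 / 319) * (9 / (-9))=-74 / 319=-0.23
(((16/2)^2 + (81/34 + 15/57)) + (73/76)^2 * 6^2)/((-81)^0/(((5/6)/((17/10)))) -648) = -2918275/18877412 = -0.15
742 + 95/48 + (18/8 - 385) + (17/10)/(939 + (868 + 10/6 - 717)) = 283927349/786000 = 361.23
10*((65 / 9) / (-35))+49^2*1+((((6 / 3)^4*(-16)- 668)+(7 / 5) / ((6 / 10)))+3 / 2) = 186325 / 126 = 1478.77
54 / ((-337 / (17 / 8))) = -459 / 1348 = -0.34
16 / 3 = 5.33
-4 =-4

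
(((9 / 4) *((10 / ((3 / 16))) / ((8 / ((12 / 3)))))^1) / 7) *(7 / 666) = 10 / 111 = 0.09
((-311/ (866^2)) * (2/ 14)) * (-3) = 933/ 5249692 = 0.00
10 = 10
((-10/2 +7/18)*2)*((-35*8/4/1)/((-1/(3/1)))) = -5810/3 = -1936.67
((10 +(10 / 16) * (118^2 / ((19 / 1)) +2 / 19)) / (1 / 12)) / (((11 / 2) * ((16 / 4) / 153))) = 16328925 / 418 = 39064.41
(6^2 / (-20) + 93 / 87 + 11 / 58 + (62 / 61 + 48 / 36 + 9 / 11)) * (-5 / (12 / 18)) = -1533289 / 77836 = -19.70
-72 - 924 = -996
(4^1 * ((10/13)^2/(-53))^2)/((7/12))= 480000/561594943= 0.00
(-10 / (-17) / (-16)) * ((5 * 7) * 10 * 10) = -4375 / 34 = -128.68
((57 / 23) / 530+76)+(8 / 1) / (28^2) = 22702224 / 298655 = 76.01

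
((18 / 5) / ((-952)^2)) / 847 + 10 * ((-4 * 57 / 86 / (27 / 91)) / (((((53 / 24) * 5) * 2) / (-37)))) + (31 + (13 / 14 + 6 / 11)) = 2390415770000653 / 13120877948640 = 182.18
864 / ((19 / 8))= 6912 / 19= 363.79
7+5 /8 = 61 /8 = 7.62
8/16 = 1/2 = 0.50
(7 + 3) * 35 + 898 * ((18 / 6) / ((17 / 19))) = 57136 / 17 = 3360.94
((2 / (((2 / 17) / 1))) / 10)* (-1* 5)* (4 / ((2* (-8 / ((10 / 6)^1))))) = 3.54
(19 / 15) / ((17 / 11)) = 209 / 255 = 0.82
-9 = -9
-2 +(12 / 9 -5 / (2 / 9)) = -139 / 6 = -23.17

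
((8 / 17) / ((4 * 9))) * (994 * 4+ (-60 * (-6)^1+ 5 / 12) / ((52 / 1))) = 146197 / 2808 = 52.06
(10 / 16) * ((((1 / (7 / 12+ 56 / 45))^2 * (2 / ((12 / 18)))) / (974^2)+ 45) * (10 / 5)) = 5776067310525 / 102685638916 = 56.25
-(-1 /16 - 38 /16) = 39 /16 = 2.44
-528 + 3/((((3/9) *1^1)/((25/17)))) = -8751/17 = -514.76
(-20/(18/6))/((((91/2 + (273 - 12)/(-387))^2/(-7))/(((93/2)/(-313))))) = -3209864/930300165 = -0.00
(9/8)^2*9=729/64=11.39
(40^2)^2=2560000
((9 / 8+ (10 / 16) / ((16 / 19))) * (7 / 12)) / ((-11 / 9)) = -5019 / 5632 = -0.89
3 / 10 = 0.30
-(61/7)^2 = -3721/49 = -75.94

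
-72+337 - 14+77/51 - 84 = 8594/51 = 168.51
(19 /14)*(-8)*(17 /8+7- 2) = -1083 /14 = -77.36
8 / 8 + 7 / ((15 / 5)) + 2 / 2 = 13 / 3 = 4.33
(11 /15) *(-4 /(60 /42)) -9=-829 /75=-11.05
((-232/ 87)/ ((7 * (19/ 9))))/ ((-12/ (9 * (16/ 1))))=288/ 133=2.17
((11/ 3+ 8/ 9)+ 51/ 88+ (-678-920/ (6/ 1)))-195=-1021.20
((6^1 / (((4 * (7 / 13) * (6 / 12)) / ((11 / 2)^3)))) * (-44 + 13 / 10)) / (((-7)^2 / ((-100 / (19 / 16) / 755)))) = 12665796 / 140581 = 90.10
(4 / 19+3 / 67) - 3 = -3494 / 1273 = -2.74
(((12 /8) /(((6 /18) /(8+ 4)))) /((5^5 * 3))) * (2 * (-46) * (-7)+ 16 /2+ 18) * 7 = 16884 /625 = 27.01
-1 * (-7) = 7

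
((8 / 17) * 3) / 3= 8 / 17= 0.47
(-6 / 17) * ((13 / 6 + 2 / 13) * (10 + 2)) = -2172 / 221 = -9.83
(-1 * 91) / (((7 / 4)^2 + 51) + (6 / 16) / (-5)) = -1040 / 617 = -1.69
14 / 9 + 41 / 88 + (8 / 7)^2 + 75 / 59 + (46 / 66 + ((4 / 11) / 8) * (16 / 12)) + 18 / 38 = 253628425 / 43503768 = 5.83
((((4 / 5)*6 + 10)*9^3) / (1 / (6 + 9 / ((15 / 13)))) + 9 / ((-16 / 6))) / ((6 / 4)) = 99258.39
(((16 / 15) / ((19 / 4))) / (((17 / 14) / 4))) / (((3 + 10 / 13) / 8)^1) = 53248 / 33915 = 1.57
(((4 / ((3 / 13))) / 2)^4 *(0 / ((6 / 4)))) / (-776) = 0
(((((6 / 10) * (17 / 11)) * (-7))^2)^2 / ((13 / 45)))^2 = 21371290502818772671281 / 566041420140625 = 37755700.81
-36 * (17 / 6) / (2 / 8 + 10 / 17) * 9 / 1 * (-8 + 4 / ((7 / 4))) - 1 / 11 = 9155387 / 1463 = 6257.95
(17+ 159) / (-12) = -44 / 3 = -14.67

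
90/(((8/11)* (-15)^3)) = -11/300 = -0.04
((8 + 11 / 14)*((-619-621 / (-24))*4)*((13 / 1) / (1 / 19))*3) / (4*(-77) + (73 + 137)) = 432473535 / 2744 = 157606.97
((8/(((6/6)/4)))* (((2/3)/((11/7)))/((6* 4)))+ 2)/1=254/99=2.57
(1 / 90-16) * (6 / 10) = -1439 / 150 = -9.59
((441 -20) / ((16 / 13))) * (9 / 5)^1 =49257 / 80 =615.71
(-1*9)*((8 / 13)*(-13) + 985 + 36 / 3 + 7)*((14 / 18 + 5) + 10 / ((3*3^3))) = -158696 / 3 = -52898.67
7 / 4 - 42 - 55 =-381 / 4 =-95.25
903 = 903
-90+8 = -82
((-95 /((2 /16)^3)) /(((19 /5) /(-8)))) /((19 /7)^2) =5017600 /361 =13899.17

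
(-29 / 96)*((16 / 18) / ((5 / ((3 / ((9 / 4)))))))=-29 / 405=-0.07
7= 7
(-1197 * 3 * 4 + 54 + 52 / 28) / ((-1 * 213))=100157 / 1491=67.17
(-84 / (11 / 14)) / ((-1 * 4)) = 294 / 11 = 26.73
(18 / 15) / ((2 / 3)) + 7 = 44 / 5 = 8.80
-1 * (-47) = 47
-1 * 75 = -75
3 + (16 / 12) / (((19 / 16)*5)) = 919 / 285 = 3.22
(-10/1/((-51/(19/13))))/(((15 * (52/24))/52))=304/663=0.46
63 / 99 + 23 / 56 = 645 / 616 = 1.05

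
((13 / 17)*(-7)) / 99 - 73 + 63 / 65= -7885721 / 109395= -72.08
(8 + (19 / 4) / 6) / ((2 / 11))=2321 / 48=48.35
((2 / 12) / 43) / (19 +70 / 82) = 41 / 210012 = 0.00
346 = 346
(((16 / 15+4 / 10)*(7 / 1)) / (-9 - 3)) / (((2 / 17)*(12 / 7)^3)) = -448987 / 311040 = -1.44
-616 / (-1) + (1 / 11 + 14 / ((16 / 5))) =54601 / 88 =620.47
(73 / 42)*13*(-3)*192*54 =-702802.29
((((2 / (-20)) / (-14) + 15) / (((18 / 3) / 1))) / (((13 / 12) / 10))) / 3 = 2101 / 273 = 7.70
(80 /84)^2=0.91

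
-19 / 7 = -2.71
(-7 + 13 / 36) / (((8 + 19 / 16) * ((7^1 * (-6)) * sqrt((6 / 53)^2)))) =12667 / 83349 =0.15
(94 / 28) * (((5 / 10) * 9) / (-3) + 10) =799 / 28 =28.54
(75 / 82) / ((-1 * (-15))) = 5 / 82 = 0.06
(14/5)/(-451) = -14/2255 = -0.01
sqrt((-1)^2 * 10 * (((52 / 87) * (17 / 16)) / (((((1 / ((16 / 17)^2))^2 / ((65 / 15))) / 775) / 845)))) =540800 * sqrt(30566) / 25143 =3760.44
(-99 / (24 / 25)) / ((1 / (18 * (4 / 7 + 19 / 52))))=-2531925 / 1456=-1738.96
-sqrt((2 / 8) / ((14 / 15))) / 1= -sqrt(210) / 28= -0.52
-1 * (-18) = 18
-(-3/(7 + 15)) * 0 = 0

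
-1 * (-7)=7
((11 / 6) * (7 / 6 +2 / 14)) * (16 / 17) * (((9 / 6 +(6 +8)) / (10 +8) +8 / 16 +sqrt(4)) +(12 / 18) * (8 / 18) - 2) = 108295 / 28917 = 3.75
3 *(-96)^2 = 27648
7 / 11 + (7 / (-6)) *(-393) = 10101 / 22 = 459.14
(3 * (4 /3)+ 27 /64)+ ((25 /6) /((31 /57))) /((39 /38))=919747 /77376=11.89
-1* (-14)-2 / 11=152 / 11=13.82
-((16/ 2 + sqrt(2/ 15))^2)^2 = -(sqrt(30) + 120)^4/ 50625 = -4896.60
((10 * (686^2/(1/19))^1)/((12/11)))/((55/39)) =58118606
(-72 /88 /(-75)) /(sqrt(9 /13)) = sqrt(13) /275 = 0.01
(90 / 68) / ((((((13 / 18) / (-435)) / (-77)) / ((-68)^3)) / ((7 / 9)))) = -195149908800 / 13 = -15011531446.15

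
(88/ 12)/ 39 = 0.19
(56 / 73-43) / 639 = -3083 / 46647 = -0.07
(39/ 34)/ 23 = 39/ 782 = 0.05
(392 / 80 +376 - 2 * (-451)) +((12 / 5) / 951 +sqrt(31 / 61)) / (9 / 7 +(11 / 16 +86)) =112 * sqrt(1891) / 601033 +8014022465 / 6246802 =1282.91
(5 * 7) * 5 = 175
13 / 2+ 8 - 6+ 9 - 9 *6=-36.50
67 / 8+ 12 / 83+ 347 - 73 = 187593 / 664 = 282.52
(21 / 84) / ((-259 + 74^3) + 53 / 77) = 77 / 124729432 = 0.00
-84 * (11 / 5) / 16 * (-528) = 30492 / 5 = 6098.40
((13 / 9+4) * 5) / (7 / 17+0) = 595 / 9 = 66.11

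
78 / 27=26 / 9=2.89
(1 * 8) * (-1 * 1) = -8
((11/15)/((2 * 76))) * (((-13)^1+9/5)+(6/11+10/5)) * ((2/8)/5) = -119/57000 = -0.00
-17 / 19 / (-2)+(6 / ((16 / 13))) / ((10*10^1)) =7541 / 15200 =0.50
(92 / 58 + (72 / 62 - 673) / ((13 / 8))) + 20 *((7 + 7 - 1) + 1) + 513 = 4454465 / 11687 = 381.15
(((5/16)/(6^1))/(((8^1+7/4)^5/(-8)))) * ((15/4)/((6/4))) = -3200/270672597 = -0.00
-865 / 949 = -0.91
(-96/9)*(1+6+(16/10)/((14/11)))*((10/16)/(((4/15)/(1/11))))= -1445/77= -18.77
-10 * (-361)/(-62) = -58.23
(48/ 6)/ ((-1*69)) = -8/ 69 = -0.12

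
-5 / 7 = -0.71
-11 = -11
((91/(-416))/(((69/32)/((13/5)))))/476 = -0.00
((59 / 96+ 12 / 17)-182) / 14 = -294869 / 22848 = -12.91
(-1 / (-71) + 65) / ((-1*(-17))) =4616 / 1207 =3.82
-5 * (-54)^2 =-14580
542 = 542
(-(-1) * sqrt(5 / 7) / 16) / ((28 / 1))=sqrt(35) / 3136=0.00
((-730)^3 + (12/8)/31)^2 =581728765710201676009/3844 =151334226251353193.55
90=90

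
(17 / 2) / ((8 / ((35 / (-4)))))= -595 / 64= -9.30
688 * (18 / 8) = 1548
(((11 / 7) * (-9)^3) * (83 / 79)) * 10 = -6655770 / 553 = -12035.75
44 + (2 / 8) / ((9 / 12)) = 133 / 3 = 44.33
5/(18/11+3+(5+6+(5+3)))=11/52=0.21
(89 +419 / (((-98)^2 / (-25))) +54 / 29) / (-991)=-25002765 / 276009356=-0.09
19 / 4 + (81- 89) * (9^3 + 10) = -23629 / 4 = -5907.25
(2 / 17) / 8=1 / 68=0.01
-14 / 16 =-7 / 8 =-0.88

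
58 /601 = 0.10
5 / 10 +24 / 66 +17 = 393 / 22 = 17.86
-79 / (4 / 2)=-79 / 2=-39.50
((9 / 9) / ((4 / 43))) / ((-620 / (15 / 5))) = -129 / 2480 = -0.05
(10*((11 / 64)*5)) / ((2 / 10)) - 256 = -6817 / 32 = -213.03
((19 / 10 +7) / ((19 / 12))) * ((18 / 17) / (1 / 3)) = 28836 / 1615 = 17.86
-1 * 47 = -47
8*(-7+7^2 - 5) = 296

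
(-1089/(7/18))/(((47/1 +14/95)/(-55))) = 34140150/10451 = 3266.69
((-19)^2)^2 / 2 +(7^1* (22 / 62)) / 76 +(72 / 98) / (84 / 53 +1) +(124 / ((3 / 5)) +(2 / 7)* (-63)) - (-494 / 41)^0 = 3100621128793 / 47447484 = 65348.48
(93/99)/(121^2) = 0.00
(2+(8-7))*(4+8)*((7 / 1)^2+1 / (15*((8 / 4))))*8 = 70608 / 5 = 14121.60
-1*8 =-8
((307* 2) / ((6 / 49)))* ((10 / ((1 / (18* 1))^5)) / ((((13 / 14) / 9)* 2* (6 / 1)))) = 994866999840 / 13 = 76528230756.92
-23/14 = -1.64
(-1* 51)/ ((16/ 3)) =-153/ 16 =-9.56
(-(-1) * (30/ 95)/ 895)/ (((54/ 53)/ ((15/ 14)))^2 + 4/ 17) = 716295/ 2313475834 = 0.00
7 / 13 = 0.54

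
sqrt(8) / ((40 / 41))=41 * sqrt(2) / 20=2.90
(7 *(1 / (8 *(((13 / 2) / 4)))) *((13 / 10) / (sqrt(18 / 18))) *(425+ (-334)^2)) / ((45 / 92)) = 160257.25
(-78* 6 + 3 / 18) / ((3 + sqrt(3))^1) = -2807 / 12 + 2807* sqrt(3) / 36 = -98.86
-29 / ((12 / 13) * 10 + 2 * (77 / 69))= -26013 / 10282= -2.53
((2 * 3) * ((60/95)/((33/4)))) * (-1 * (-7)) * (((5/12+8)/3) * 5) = 28280/627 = 45.10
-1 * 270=-270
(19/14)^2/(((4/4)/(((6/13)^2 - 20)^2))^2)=11285278617124864/39970805329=282338.03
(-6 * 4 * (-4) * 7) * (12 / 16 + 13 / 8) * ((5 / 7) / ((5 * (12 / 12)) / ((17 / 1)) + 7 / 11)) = 35530 / 29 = 1225.17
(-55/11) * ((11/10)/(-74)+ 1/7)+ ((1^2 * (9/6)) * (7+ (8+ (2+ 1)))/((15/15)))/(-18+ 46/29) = -20121/8806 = -2.28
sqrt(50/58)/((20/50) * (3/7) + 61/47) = 0.63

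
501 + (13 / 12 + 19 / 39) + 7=79493 / 156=509.57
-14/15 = -0.93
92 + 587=679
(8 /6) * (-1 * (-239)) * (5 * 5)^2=597500 /3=199166.67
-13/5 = -2.60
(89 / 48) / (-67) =-89 / 3216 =-0.03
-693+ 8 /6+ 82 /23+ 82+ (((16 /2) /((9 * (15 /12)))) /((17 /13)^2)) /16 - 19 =-186969446 /299115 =-625.08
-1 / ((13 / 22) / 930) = -20460 / 13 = -1573.85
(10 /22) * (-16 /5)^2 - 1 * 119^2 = -778599 /55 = -14156.35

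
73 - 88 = -15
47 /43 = 1.09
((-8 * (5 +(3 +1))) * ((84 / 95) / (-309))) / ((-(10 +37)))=-2016 / 459895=-0.00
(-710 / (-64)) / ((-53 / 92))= -8165 / 424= -19.26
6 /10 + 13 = 68 /5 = 13.60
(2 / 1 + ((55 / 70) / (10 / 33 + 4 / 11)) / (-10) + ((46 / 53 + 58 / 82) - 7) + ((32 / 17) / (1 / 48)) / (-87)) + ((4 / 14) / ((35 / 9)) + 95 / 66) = -212604920579 / 69290972520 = -3.07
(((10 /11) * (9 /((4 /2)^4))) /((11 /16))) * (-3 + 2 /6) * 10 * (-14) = 33600 /121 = 277.69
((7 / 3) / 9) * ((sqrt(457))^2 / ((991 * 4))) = 3199 / 107028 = 0.03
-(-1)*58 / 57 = 58 / 57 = 1.02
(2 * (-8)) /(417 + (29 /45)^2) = -16200 /422633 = -0.04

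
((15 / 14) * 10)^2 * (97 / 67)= 545625 / 3283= 166.20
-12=-12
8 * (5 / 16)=5 / 2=2.50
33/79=0.42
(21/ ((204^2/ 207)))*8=0.84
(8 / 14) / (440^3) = 1 / 149072000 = 0.00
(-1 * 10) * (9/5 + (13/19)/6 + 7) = -5081/57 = -89.14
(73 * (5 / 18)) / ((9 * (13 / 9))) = 365 / 234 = 1.56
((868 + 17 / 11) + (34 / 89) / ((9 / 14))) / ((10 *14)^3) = 0.00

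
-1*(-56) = 56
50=50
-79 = -79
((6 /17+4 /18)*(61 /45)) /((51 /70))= 75152 /70227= 1.07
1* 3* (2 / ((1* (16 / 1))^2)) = 0.02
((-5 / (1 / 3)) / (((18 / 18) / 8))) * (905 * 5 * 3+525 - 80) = -1682400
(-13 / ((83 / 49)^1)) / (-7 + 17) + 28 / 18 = 5887 / 7470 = 0.79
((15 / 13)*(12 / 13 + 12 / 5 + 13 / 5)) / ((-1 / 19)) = -21945 / 169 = -129.85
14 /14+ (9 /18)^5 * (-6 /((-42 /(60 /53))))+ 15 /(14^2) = 22471 /20776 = 1.08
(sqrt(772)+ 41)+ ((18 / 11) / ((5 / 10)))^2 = 2 * sqrt(193)+ 6257 / 121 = 79.50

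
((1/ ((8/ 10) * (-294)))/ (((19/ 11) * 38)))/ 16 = -55/ 13585152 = -0.00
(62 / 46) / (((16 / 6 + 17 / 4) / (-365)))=-135780 / 1909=-71.13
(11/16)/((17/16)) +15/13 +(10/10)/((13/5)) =483/221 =2.19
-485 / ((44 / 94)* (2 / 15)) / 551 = -341925 / 24244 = -14.10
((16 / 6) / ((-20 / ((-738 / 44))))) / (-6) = -0.37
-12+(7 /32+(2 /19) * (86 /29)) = -202223 /17632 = -11.47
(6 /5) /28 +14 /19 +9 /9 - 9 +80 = 72.78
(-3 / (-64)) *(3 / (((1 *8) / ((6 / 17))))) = 27 / 4352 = 0.01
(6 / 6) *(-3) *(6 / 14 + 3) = -72 / 7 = -10.29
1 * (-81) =-81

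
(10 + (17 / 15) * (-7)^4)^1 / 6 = 40967 / 90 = 455.19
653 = 653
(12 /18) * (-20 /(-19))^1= 40 /57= 0.70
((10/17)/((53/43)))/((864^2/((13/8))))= 2795/2690371584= 0.00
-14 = -14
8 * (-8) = -64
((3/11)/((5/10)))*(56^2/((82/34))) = 319872/451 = 709.25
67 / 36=1.86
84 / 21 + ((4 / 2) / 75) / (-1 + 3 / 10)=416 / 105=3.96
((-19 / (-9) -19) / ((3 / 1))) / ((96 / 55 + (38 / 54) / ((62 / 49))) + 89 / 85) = -8811440 / 5241299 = -1.68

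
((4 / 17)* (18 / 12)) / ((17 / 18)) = 108 / 289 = 0.37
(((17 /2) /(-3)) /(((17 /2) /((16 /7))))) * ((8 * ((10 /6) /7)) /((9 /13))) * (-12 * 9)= 33280 /147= 226.39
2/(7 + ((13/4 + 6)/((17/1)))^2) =9248/33737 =0.27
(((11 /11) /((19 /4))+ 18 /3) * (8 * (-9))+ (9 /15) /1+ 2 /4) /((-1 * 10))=84751 /1900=44.61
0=0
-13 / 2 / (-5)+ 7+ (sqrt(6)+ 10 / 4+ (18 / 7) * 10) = sqrt(6)+ 1278 / 35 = 38.96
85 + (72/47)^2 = 192949/2209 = 87.35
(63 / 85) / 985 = 63 / 83725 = 0.00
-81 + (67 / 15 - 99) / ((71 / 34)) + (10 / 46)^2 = -71111708 / 563385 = -126.22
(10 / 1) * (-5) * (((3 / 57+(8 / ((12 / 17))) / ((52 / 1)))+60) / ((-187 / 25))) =55825625 / 138567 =402.88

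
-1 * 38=-38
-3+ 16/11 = -17/11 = -1.55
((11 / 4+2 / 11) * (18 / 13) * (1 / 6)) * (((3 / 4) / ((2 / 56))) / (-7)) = -1161 / 572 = -2.03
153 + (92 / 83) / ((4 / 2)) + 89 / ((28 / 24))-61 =98096 / 581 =168.84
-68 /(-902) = 34 /451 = 0.08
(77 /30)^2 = 5929 /900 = 6.59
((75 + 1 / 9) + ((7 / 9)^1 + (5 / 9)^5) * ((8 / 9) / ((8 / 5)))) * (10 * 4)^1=1606495360 / 531441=3022.90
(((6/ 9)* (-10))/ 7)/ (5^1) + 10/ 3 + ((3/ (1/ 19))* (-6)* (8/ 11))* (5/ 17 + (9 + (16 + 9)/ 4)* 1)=-5056802/ 1309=-3863.10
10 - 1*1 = 9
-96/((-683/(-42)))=-4032/683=-5.90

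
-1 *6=-6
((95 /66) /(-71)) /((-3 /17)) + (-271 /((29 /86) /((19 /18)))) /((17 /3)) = -1036717007 /6930594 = -149.59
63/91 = 9/13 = 0.69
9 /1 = 9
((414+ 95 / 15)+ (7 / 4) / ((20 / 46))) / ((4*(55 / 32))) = 50923 / 825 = 61.72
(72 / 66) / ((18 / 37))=74 / 33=2.24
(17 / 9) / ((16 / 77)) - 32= -3299 / 144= -22.91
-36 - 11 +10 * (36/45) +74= 35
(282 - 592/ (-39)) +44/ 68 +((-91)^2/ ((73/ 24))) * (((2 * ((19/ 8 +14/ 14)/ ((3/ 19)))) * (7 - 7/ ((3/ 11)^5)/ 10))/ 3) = -38608247293078/ 2177955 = -17726834.25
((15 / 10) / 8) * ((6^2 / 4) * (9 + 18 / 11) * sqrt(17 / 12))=1053 * sqrt(51) / 352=21.36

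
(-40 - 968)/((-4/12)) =3024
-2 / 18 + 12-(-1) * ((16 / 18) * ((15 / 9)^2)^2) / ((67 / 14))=650689 / 48843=13.32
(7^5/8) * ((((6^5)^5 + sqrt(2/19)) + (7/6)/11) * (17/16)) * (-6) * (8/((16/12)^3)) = -14475316915741049107208731899/11264 - 23143239 * sqrt(38)/9728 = -1285095606866215297174531.00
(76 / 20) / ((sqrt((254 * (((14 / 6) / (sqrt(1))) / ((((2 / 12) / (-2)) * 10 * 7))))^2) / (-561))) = -10659 / 508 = -20.98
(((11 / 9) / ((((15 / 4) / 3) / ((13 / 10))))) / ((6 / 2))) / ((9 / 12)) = 1144 / 2025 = 0.56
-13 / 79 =-0.16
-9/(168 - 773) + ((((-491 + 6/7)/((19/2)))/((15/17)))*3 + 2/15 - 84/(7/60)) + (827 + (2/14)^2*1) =-23065607/337953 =-68.25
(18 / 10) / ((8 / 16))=18 / 5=3.60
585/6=195/2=97.50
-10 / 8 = -5 / 4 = -1.25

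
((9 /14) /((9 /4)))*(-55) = -110 /7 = -15.71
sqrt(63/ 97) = 3 * sqrt(679)/ 97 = 0.81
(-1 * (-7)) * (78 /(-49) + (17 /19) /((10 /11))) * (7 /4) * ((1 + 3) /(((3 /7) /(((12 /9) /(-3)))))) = 79198 /2565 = 30.88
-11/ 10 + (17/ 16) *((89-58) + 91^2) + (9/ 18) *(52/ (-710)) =3134779/ 355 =8830.36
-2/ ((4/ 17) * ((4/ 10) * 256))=-0.08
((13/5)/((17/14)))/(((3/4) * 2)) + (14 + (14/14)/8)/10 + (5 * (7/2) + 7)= 111547/4080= 27.34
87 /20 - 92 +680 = 11847 /20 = 592.35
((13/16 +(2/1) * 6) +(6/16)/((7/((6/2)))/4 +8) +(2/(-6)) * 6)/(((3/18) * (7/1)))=53673/5768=9.31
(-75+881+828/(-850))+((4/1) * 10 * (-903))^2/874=277388573432/185725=1493544.61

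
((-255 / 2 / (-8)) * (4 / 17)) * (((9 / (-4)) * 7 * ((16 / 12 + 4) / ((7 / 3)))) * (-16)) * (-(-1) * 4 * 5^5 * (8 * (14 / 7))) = 432000000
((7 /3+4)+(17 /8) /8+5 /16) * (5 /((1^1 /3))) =6635 /64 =103.67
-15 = -15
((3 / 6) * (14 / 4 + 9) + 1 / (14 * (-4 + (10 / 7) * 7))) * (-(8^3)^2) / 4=-8617984 / 21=-410380.19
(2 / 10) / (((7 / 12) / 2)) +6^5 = 272184 / 35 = 7776.69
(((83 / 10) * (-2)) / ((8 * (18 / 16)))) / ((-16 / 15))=83 / 48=1.73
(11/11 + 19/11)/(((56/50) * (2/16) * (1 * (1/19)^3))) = 10288500/77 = 133616.88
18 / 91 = 0.20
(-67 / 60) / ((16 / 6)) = -67 / 160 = -0.42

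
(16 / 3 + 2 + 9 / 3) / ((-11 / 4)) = -3.76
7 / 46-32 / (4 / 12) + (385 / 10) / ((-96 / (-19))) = -389615 / 4416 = -88.23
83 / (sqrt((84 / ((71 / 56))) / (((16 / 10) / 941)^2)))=83 *sqrt(426) / 98805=0.02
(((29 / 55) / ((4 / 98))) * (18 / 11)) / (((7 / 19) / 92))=3193596 / 605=5278.67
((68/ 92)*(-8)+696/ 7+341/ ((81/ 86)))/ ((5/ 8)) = 47528176/ 65205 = 728.90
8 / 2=4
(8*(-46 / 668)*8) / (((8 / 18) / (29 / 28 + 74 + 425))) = -5796414 / 1169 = -4958.44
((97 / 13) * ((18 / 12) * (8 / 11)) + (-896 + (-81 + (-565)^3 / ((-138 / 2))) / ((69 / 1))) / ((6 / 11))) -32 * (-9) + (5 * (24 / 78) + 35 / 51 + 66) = 68172.16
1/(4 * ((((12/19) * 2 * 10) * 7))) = 19/6720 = 0.00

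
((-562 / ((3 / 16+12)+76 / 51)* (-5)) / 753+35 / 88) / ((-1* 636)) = -165309545 / 156789370848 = -0.00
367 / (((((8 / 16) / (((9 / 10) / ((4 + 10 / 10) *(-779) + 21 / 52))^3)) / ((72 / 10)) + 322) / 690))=-233612040954240 / 5191314203298358039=-0.00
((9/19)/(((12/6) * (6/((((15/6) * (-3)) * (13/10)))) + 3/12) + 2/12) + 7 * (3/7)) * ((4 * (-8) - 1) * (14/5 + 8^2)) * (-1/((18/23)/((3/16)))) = 1277.12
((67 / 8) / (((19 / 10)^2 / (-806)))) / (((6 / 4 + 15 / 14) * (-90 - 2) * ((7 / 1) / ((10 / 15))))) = 675025 / 896724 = 0.75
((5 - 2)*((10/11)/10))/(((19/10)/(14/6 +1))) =100/209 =0.48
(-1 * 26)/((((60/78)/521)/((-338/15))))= 29760562/75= 396807.49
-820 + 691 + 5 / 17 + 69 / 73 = -158551 / 1241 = -127.76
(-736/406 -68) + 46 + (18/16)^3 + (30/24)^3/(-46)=-22.43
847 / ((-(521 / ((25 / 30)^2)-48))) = -275 / 228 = -1.21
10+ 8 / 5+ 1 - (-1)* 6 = 18.60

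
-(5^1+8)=-13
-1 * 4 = -4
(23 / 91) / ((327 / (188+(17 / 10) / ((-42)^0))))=6233 / 42510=0.15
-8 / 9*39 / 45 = -104 / 135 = -0.77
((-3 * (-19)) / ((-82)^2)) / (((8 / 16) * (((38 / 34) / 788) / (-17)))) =-341598 / 1681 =-203.21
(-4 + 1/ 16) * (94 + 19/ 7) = -380.81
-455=-455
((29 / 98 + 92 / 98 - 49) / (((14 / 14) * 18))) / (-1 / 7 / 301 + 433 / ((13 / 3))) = -2616679 / 98531280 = -0.03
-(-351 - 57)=408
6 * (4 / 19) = 24 / 19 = 1.26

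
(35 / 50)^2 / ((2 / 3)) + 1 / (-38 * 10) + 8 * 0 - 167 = -631817 / 3800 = -166.27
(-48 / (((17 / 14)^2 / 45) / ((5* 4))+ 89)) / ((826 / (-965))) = 583632000 / 926293451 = 0.63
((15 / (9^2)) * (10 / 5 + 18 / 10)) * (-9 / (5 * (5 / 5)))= -19 / 15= -1.27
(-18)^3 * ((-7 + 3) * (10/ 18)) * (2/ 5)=5184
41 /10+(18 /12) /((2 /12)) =131 /10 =13.10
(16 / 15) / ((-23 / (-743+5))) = 3936 / 115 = 34.23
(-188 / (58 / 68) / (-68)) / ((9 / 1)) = 94 / 261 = 0.36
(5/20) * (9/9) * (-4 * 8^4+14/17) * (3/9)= -46419/34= -1365.26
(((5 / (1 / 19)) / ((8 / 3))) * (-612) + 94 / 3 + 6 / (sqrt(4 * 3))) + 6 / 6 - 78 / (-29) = -3787541 / 174 + sqrt(3) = -21765.74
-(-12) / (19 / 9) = 5.68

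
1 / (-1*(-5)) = 1 / 5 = 0.20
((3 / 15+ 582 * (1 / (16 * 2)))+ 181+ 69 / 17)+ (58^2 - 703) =3895647 / 1360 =2864.45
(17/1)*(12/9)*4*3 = 272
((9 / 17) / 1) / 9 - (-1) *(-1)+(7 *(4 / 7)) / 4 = 1 / 17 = 0.06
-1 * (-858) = 858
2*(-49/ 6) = -16.33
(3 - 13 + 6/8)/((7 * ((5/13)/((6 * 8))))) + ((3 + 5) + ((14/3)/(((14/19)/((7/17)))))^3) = -646176997/4642785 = -139.18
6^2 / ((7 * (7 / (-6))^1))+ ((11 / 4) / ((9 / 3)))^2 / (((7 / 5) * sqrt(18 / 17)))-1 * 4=-7.82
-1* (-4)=4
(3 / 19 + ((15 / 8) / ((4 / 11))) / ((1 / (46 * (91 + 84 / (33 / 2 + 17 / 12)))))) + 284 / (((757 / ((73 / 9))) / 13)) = 2024840041613 / 89059536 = 22735.80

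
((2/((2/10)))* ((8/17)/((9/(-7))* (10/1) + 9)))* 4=-2240/459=-4.88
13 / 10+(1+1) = 33 / 10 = 3.30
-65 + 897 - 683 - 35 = 114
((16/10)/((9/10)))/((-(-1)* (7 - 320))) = -16/2817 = -0.01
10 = 10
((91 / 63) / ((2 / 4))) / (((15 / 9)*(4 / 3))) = 1.30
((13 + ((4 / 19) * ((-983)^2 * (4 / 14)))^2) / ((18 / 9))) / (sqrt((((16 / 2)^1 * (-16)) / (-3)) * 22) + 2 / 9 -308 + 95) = -1029924370508232735 / 127049225954 -12907668351017016 * sqrt(33) / 63524612977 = -9273745.52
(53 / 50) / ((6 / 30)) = 53 / 10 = 5.30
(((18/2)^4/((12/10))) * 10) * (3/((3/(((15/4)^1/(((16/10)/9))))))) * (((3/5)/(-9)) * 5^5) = -7688671875/32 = -240270996.09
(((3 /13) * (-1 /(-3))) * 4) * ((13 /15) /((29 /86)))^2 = 2.03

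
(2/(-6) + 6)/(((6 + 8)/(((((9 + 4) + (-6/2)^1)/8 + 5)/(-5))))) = -85/168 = -0.51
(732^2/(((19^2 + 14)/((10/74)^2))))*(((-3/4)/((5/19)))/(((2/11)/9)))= -125985618/34225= -3681.10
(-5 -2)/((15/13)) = -91/15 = -6.07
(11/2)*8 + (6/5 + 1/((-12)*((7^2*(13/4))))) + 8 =508321/9555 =53.20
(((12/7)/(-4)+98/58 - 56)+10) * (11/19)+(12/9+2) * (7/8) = -22.98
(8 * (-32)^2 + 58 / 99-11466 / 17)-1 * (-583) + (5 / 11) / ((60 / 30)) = 27269119 / 3366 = 8101.34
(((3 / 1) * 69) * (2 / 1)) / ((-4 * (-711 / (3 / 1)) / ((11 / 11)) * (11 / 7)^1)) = 0.28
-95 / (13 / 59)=-5605 / 13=-431.15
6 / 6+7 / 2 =9 / 2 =4.50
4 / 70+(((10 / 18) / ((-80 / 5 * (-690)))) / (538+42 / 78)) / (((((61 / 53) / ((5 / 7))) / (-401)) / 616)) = 1589782723 / 37128683340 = 0.04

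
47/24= 1.96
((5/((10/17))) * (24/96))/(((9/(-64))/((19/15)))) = -2584/135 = -19.14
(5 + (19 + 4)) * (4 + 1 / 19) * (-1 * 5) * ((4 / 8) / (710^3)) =-539 / 680030900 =-0.00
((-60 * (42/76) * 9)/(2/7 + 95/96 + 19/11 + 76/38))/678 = -6985440/79393913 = -0.09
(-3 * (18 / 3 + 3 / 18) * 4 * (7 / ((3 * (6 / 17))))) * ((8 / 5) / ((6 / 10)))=-35224 / 27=-1304.59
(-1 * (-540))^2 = 291600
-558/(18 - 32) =279/7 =39.86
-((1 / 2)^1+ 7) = -15 / 2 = -7.50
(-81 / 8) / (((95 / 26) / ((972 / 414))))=-28431 / 4370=-6.51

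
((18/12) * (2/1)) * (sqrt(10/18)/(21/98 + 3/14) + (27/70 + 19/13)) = 7 * sqrt(5)/3 + 5043/910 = 10.76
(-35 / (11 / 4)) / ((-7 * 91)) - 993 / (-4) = 994073 / 4004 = 248.27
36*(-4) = -144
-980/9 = -108.89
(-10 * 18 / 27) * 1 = -20 / 3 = -6.67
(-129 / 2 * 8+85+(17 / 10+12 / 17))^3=-386799035613381 / 4913000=-78729703.97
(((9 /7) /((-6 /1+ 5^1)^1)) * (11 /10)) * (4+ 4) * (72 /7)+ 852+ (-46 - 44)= 158178 /245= 645.62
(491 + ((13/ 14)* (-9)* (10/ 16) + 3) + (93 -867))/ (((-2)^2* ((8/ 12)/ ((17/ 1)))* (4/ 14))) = -1629195/ 256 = -6364.04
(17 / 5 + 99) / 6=256 / 15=17.07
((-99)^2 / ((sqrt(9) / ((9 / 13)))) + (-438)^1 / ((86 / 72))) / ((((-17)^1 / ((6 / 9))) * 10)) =-70623 / 9503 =-7.43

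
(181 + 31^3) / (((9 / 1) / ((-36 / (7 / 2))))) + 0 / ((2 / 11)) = -239776 / 7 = -34253.71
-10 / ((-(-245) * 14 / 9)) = -9 / 343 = -0.03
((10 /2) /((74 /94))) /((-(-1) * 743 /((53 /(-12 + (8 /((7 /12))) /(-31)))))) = -540547 /14845140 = -0.04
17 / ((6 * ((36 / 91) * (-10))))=-1547 / 2160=-0.72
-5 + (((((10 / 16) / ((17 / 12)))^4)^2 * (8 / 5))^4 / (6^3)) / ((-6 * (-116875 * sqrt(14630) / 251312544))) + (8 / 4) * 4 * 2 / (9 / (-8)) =-173 / 9 + 16103407355224991905689239501953125 * sqrt(14630) / 5107397847073193852614818297113945535489325924352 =-19.22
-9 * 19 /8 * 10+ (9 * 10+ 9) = -459 /4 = -114.75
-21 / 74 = -0.28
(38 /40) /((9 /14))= 133 /90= 1.48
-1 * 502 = -502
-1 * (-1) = 1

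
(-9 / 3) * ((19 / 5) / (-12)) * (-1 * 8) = -38 / 5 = -7.60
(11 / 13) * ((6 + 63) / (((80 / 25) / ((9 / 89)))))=34155 / 18512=1.85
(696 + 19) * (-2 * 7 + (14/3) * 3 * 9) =80080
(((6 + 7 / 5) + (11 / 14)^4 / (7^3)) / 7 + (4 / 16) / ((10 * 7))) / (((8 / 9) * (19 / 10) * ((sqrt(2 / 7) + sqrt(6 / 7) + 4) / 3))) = 13209959169 / (1001428288 * (sqrt(14) + sqrt(42) + 28)) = 0.35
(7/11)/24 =0.03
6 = 6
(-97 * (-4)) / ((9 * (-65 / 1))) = -0.66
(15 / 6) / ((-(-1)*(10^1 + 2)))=5 / 24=0.21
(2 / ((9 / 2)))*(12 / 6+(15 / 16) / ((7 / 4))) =71 / 63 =1.13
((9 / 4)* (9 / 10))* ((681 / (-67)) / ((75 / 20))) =-18387 / 3350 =-5.49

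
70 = 70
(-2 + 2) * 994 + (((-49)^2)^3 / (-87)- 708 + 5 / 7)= -96889441144 / 609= -159095962.47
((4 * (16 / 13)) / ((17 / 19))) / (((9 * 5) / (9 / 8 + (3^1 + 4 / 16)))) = 1064 / 1989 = 0.53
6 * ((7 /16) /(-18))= -0.15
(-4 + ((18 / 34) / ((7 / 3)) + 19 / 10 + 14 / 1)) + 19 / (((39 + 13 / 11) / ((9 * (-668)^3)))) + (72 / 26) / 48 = -39247881428449 / 30940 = -1268515883.27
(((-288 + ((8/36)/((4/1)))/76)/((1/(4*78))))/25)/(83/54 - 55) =92192022/1371325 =67.23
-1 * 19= -19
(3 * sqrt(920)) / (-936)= -sqrt(230) / 156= -0.10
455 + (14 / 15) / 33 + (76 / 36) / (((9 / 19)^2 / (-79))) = -11557996 / 40095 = -288.27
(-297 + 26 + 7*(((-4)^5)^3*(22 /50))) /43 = -82678127223 /1075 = -76909885.79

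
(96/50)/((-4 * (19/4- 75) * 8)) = 0.00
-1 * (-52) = 52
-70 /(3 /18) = -420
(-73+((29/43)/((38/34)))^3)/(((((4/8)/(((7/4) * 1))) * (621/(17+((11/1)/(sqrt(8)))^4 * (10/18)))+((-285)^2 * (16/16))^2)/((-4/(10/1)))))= 5124220357777304/1161270889378365781741095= 0.00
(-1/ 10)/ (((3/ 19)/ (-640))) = 1216/ 3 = 405.33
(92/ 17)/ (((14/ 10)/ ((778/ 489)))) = 357880/ 58191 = 6.15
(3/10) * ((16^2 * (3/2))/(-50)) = -288/125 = -2.30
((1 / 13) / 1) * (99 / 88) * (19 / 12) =57 / 416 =0.14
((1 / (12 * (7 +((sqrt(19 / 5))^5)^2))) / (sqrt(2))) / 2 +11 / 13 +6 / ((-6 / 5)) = -54 / 13 +3125 * sqrt(2) / 119902752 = -4.15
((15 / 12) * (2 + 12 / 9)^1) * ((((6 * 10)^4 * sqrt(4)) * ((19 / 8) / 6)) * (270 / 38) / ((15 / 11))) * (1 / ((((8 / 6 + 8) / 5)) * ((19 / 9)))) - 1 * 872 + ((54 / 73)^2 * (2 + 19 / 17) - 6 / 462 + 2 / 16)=59932461873085631 / 1060300472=56524035.83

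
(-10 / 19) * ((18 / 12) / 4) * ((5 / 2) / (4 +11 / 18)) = -675 / 6308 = -0.11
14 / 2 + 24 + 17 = 48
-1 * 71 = -71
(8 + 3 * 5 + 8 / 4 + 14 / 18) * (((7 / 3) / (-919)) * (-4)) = 6496 / 24813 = 0.26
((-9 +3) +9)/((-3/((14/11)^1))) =-14/11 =-1.27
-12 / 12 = -1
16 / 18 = 8 / 9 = 0.89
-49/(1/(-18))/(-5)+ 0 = -882/5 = -176.40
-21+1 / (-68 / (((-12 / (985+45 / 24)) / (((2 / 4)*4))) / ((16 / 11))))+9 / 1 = -6442287 / 536860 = -12.00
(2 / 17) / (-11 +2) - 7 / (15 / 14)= -5008 / 765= -6.55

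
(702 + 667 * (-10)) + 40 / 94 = -280476 / 47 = -5967.57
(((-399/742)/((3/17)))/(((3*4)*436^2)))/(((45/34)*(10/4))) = -5491/13601368800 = -0.00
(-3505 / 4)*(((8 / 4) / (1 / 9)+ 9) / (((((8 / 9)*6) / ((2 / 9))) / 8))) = -31545 / 4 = -7886.25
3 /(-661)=-3 /661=-0.00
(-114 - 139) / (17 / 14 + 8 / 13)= -46046 / 333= -138.28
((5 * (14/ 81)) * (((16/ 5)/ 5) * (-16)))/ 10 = -1792/ 2025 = -0.88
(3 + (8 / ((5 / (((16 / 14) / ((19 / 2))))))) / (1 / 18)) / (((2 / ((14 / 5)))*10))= 4299 / 4750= 0.91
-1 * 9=-9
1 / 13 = 0.08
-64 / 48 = -4 / 3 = -1.33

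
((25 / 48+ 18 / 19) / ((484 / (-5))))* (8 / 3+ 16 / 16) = -6695 / 120384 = -0.06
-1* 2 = -2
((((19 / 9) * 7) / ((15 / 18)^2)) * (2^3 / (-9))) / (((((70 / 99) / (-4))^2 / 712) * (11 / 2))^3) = -8830882857175033577472 / 6565234375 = -1345097882689.84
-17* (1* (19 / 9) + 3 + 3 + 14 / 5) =-8347 / 45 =-185.49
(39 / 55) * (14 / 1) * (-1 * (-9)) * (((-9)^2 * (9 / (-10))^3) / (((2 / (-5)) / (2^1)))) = 145083393 / 5500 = 26378.80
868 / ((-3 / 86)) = -74648 / 3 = -24882.67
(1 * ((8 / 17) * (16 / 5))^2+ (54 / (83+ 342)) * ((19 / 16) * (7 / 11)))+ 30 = 20576839 / 635800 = 32.36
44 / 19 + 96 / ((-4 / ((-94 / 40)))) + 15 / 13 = 73939 / 1235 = 59.87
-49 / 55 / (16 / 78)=-1911 / 440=-4.34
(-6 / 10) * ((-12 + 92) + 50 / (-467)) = -22386 / 467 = -47.94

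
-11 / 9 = -1.22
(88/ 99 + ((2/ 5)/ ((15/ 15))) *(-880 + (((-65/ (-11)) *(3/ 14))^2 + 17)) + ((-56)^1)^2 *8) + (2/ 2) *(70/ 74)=488560092311/ 19743570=24745.28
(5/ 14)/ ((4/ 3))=15/ 56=0.27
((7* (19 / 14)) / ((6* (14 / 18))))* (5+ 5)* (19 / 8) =48.35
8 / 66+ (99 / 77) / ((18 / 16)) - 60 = -13568 / 231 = -58.74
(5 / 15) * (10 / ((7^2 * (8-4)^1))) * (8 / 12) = 5 / 441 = 0.01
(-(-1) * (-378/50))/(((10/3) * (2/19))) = -10773/500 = -21.55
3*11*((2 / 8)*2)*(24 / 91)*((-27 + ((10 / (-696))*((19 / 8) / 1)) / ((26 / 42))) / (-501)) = 10770969 / 45834152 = 0.23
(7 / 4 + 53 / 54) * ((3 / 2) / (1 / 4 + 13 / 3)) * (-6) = -59 / 11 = -5.36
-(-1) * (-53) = -53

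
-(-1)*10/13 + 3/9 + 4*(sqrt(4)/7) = 613/273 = 2.25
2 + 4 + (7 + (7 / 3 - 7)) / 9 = 169 / 27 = 6.26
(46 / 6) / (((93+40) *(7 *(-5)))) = -23 / 13965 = -0.00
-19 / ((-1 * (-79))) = -19 / 79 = -0.24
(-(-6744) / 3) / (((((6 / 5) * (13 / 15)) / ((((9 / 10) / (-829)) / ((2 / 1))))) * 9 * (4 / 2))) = -1405 / 21554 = -0.07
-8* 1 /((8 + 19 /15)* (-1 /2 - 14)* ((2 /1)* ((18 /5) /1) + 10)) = 0.00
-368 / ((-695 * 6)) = 184 / 2085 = 0.09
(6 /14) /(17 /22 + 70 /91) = 0.28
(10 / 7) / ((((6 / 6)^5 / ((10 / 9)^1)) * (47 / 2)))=200 / 2961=0.07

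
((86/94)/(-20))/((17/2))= -0.01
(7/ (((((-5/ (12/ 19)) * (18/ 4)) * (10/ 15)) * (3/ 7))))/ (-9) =196/ 2565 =0.08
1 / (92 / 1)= 1 / 92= 0.01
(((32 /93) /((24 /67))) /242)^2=17956 /1139670081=0.00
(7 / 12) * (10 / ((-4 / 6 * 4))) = -35 / 16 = -2.19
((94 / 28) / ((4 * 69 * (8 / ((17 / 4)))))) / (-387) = -799 / 47851776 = -0.00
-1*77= -77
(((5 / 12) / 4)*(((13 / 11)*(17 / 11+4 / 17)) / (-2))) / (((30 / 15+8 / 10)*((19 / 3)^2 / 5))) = -1623375 / 332674496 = -0.00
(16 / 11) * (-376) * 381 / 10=-1146048 / 55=-20837.24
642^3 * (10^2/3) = 8820309600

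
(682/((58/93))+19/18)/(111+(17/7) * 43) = 3999695/787176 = 5.08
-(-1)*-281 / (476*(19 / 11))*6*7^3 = -454377 / 646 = -703.37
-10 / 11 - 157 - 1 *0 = -157.91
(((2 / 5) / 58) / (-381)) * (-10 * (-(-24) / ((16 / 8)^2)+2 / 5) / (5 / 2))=128 / 276225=0.00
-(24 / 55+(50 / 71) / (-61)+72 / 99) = -274434 / 238205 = -1.15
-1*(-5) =5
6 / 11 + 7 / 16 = 173 / 176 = 0.98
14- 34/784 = 5471/392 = 13.96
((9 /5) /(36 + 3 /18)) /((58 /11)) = 297 /31465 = 0.01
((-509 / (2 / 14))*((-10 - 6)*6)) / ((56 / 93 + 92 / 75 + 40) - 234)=-397630800 / 223399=-1779.91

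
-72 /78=-12 /13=-0.92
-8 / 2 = -4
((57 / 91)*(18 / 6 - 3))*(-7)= 0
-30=-30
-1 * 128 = -128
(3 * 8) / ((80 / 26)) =39 / 5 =7.80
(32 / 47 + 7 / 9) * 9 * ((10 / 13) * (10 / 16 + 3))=89465 / 2444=36.61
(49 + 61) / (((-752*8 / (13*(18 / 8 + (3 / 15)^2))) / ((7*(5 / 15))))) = -229229 / 180480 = -1.27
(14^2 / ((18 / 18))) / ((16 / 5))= 245 / 4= 61.25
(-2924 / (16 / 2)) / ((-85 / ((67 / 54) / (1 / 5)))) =2881 / 108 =26.68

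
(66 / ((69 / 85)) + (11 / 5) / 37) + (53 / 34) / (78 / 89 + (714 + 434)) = 240718960067 / 2958501500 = 81.37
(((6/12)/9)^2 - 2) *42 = -4529/54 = -83.87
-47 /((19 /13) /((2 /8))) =-611 /76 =-8.04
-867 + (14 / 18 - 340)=-10856 / 9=-1206.22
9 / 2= 4.50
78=78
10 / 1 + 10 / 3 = 40 / 3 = 13.33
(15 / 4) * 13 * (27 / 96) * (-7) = -12285 / 128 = -95.98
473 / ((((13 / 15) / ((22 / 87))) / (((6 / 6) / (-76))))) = -1.82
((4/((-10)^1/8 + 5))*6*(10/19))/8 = 8/19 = 0.42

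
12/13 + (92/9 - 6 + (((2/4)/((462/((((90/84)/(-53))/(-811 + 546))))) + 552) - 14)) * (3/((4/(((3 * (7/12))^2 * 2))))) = 768695928821/308495616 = 2491.76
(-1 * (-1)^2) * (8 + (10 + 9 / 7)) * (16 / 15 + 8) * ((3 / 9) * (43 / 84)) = -1462 / 49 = -29.84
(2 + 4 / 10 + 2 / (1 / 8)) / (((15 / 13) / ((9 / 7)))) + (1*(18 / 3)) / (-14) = 3513 / 175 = 20.07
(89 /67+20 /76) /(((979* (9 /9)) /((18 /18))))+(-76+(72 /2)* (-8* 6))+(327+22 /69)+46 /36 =-761240231375 /515954538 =-1475.40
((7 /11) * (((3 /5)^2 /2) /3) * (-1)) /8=-21 /4400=-0.00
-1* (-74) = 74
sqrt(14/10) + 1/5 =1/5 + sqrt(35)/5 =1.38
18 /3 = 6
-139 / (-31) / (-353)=-139 / 10943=-0.01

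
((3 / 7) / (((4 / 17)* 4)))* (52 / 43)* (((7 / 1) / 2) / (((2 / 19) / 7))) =88179 / 688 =128.17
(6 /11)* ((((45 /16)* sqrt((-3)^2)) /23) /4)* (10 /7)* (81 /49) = 164025 /1388464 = 0.12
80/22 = 40/11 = 3.64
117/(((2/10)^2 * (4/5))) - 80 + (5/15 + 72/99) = 472205/132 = 3577.31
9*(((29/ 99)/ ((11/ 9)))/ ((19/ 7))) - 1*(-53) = 123674/ 2299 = 53.79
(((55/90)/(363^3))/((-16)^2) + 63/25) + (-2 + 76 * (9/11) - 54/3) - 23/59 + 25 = 2048519177668547/29555048793600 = 69.31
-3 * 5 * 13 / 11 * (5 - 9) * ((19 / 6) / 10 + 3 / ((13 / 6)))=1327 / 11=120.64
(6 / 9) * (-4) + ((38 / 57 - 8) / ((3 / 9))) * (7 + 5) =-800 / 3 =-266.67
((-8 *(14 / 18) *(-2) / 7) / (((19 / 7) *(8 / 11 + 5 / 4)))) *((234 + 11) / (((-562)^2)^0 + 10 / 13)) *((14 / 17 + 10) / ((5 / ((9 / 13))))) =1931776 / 28101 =68.74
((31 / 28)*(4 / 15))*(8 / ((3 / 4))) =992 / 315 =3.15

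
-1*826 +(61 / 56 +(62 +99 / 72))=-21323 / 28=-761.54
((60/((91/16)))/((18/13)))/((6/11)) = 880/63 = 13.97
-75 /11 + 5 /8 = -545 /88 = -6.19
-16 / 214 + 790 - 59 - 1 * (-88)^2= -750399 / 107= -7013.07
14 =14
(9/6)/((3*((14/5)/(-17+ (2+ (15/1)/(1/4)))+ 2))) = 225/928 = 0.24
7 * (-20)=-140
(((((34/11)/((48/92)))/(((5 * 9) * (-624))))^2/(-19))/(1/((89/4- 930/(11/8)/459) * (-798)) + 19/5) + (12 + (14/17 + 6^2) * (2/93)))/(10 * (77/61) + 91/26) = 7679942467416020736503629/9679820617594428992570880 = 0.79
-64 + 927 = 863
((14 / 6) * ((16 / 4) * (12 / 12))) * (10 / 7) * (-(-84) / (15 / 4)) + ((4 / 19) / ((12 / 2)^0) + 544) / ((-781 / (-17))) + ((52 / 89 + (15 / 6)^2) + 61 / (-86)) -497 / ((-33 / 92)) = 1160000824517 / 681466236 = 1702.21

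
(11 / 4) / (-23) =-11 / 92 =-0.12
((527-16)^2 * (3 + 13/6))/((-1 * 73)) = -110887/6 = -18481.17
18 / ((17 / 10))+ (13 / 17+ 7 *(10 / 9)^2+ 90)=151463 / 1377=109.99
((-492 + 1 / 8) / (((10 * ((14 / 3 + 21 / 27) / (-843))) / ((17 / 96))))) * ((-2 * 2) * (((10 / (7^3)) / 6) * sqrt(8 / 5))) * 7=-11278497 * sqrt(10) / 153664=-232.10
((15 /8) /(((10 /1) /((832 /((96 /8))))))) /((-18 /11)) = -143 /18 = -7.94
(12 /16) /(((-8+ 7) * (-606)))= 1 /808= 0.00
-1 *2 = -2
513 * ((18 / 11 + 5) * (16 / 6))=99864 / 11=9078.55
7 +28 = 35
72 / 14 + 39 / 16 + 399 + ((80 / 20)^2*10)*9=1846.58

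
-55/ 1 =-55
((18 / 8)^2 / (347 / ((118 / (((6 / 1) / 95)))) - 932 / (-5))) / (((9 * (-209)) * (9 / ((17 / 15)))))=-1003 / 552189264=-0.00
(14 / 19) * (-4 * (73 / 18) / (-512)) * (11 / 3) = 5621 / 65664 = 0.09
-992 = -992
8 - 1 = 7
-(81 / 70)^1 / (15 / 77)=-5.94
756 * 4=3024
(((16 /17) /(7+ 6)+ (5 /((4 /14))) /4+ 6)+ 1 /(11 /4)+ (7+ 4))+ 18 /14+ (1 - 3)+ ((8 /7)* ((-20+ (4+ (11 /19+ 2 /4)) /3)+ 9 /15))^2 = 33331226523557 /77403526200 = 430.62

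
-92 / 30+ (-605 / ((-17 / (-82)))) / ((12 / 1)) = -41863 / 170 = -246.25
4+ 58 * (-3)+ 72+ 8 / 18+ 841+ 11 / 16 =744.13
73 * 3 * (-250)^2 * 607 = 8308312500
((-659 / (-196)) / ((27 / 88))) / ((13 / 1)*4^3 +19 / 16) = 231968 / 17636913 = 0.01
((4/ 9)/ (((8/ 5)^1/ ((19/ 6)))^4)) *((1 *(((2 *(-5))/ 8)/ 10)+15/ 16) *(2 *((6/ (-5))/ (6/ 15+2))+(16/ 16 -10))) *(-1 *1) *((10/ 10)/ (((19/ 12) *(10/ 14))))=390105625/ 7962624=48.99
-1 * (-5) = 5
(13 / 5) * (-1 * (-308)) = 4004 / 5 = 800.80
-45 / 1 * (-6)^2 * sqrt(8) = -3240 * sqrt(2) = -4582.05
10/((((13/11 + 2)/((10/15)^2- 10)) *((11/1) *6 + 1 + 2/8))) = -7568/16947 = -0.45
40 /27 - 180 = -4820 /27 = -178.52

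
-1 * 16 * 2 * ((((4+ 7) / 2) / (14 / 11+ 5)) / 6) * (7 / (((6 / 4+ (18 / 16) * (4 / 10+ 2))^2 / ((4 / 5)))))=-19360 / 13041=-1.48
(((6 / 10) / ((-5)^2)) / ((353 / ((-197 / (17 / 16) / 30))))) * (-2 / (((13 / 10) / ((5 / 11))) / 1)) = 6304 / 21453575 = 0.00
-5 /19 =-0.26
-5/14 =-0.36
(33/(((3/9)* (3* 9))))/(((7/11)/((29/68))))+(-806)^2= 927683717/1428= 649638.46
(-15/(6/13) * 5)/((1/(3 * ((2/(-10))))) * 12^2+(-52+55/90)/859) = 502515/742361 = 0.68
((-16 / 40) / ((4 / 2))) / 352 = -1 / 1760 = -0.00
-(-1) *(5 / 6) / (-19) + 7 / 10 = 187 / 285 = 0.66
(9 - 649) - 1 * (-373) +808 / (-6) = -1205 / 3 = -401.67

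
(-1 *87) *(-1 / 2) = 87 / 2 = 43.50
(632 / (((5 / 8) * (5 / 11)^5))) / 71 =814273856 / 1109375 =733.99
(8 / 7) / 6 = 4 / 21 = 0.19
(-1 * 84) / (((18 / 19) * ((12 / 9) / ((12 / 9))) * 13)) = -266 / 39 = -6.82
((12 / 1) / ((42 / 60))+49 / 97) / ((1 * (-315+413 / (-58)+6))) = -695014 / 12449465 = -0.06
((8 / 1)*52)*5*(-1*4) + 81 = -8239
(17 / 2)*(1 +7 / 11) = 153 / 11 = 13.91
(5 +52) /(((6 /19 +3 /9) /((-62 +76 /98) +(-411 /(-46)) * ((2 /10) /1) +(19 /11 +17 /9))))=-22483650019 /4586890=-4901.72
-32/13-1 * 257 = -259.46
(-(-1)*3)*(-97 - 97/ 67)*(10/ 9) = -65960/ 201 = -328.16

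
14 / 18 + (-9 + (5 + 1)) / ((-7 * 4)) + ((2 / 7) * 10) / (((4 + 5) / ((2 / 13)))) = 437 / 468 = 0.93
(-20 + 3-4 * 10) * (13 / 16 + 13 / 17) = -24453 / 272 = -89.90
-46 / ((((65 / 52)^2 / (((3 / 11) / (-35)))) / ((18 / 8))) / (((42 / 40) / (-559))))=-3726 / 3843125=-0.00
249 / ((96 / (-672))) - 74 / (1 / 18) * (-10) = 11577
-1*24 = -24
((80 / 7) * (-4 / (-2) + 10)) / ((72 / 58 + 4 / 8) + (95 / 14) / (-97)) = 168780 / 2057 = 82.05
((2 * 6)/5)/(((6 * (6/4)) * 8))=1/30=0.03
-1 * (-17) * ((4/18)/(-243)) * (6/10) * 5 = -0.05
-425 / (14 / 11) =-4675 / 14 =-333.93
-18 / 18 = -1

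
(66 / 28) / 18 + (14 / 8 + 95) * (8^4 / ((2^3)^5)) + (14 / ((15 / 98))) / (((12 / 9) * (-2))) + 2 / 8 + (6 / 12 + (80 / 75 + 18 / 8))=-60509 / 3360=-18.01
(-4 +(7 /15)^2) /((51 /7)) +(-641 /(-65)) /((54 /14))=101318 /49725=2.04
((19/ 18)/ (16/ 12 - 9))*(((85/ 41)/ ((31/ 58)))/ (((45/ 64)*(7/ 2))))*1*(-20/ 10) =2397952/ 5525037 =0.43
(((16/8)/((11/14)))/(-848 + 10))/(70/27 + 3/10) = -3780/3599629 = -0.00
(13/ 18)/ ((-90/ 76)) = -247/ 405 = -0.61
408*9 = 3672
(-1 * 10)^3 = -1000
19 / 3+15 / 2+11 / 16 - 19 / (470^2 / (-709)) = 38653477 / 2650800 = 14.58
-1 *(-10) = 10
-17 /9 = -1.89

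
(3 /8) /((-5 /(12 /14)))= -9 /140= -0.06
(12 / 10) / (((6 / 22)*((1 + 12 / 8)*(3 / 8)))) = 352 / 75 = 4.69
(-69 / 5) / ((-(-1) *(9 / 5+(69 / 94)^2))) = -203228 / 34443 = -5.90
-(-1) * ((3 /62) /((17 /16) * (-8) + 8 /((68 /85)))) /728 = 0.00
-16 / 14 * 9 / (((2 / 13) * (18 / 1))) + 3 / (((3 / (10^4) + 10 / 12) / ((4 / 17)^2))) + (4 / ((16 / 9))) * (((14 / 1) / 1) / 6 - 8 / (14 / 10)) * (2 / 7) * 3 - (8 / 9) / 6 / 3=-578594487635 / 57372696738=-10.08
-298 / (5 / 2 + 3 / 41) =-24436 / 211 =-115.81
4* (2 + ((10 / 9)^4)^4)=54824161510814728 / 1853020188851841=29.59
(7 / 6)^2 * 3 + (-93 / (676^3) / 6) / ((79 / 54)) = 298953239713 / 73213038912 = 4.08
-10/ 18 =-5/ 9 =-0.56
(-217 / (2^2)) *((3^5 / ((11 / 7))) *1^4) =-369117 / 44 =-8389.02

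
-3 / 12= -1 / 4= -0.25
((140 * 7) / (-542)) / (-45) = 0.04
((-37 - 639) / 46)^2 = 114244 / 529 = 215.96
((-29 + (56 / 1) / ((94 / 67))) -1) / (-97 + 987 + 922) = 233 / 42582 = 0.01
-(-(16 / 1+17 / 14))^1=17.21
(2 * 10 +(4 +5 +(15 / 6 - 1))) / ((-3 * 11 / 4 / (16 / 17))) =-1952 / 561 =-3.48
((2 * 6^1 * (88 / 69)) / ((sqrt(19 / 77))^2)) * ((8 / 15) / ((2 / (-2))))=-216832 / 6555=-33.08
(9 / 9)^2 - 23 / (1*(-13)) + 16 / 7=460 / 91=5.05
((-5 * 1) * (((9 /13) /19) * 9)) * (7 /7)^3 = -405 /247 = -1.64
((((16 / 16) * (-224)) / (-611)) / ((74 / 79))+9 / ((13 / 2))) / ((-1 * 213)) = -40150 / 4815291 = -0.01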